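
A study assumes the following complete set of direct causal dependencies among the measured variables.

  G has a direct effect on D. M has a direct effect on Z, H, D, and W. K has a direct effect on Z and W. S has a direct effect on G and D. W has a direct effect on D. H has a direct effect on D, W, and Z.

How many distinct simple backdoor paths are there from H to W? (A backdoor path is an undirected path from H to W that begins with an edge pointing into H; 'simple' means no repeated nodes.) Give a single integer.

3

A backdoor path from H to W is any simple undirected path whose first edge points into H (i.e. leaves H via a parent).
Parents of H: {M}.
Enumerating:
  P1: H <- M -> W
  P2: H <- M -> Z <- K -> W
  P3: H <- M -> D <- W
That exhausts the simple backdoor paths. Count: 3.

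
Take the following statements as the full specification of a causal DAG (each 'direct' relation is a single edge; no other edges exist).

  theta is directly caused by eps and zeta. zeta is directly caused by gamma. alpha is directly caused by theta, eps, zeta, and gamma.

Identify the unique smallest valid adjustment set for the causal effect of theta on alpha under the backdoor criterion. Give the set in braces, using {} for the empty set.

{eps, zeta}

Variables eligible for adjustment (non-descendants of theta, excluding theta and alpha): {eps, gamma, zeta}.
Backdoor paths from theta to alpha:
  P1: theta <- zeta <- gamma -> alpha
  P2: theta <- zeta -> alpha
  P3: theta <- eps -> alpha
The empty set is not sufficient: P1 (theta <- zeta <- gamma -> alpha) has no collider blocking it and no conditioned non-collider, so it is open.
Try {eps, zeta}:
  P1: blocked at chain node zeta ∈ conditioning set.
  P2: blocked at fork node zeta ∈ conditioning set.
  P3: blocked at fork node eps ∈ conditioning set.
{eps, zeta} contains no descendant of theta and blocks every backdoor path.
Every element of {eps, zeta} is needed (dropping eps leaves P3 open; dropping zeta leaves P1 open), so no proper subset is valid.
Among all size-2 subsets of the eligible variables, only {eps, zeta} blocks every backdoor path, so it is the unique smallest valid adjustment set.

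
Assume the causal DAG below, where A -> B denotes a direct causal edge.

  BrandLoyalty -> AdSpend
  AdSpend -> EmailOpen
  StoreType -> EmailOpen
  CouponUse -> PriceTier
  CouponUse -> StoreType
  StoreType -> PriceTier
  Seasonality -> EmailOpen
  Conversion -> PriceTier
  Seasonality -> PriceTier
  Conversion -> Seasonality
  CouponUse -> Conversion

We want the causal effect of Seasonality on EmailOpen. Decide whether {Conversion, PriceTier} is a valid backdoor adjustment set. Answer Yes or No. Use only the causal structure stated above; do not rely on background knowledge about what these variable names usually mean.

No

Backdoor paths from Seasonality to EmailOpen (paths whose first edge points into Seasonality):
  P1: Seasonality <- Conversion <- CouponUse -> StoreType -> EmailOpen
  P2: Seasonality <- Conversion <- CouponUse -> PriceTier <- StoreType -> EmailOpen
  P3: Seasonality <- Conversion -> PriceTier <- CouponUse -> StoreType -> EmailOpen
  P4: Seasonality <- Conversion -> PriceTier <- StoreType -> EmailOpen
Condition 1 (no descendant of Seasonality in the set): FAILS — PriceTier is a descendant of Seasonality.
Condition 2 (every backdoor path blocked by {Conversion, PriceTier}):
  P1: blocked at chain node Conversion ∈ conditioning set.
  P2: blocked at chain node Conversion ∈ conditioning set.
  P3: blocked at fork node Conversion ∈ conditioning set.
  P4: blocked at fork node Conversion ∈ conditioning set.
{Conversion, PriceTier} does not satisfy the backdoor criterion.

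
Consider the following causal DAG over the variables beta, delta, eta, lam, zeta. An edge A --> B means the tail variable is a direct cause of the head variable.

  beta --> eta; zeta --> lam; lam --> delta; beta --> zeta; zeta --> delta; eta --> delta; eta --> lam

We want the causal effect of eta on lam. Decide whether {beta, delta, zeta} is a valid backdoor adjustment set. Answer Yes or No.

No

Backdoor paths from eta to lam (paths whose first edge points into eta):
  P1: eta <- beta -> zeta -> lam
  P2: eta <- beta -> zeta -> delta <- lam
Condition 1 (no descendant of eta in the set): FAILS — delta is a descendant of eta.
Condition 2 (every backdoor path blocked by {beta, delta, zeta}):
  P1: blocked at fork node beta ∈ conditioning set.
  P2: blocked at fork node beta ∈ conditioning set.
{beta, delta, zeta} does not satisfy the backdoor criterion.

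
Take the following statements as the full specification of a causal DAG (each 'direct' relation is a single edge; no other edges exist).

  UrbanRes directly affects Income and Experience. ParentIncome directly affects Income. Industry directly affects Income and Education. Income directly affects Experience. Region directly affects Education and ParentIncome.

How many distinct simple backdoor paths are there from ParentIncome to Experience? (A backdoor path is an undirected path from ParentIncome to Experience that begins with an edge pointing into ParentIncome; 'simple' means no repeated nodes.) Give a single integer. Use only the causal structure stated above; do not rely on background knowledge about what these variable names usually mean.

A backdoor path from ParentIncome to Experience is any simple undirected path whose first edge points into ParentIncome (i.e. leaves ParentIncome via a parent).
Parents of ParentIncome: {Region}.
Enumerating:
  P1: ParentIncome <- Region -> Education <- Industry -> Income <- UrbanRes -> Experience
  P2: ParentIncome <- Region -> Education <- Industry -> Income -> Experience
That exhausts the simple backdoor paths. Count: 2.

2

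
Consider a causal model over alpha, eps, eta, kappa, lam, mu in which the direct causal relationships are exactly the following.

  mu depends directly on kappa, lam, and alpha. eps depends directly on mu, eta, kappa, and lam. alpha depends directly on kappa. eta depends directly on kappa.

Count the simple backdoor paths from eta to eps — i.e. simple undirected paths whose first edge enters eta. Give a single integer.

A backdoor path from eta to eps is any simple undirected path whose first edge points into eta (i.e. leaves eta via a parent).
Parents of eta: {kappa}.
Enumerating:
  P1: eta <- kappa -> alpha -> mu <- lam -> eps
  P2: eta <- kappa -> alpha -> mu -> eps
  P3: eta <- kappa -> mu <- lam -> eps
  P4: eta <- kappa -> mu -> eps
  P5: eta <- kappa -> eps
That exhausts the simple backdoor paths. Count: 5.

5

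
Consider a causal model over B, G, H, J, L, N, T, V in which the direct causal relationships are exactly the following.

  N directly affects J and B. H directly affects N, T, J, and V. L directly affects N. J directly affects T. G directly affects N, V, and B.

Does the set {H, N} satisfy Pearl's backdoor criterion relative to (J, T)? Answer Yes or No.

Yes

Backdoor paths from J to T (paths whose first edge points into J):
  P1: J <- H -> T
  P2: J <- N <- G -> V <- H -> T
  P3: J <- N <- H -> T
  P4: J <- N -> B <- G -> V <- H -> T
Condition 1 (no descendant of J in the set): holds — descendants of J are {T}; none are in {H, N}.
Condition 2 (every backdoor path blocked by {H, N}):
  P1: blocked at fork node H ∈ conditioning set.
  P2: blocked at chain node N ∈ conditioning set.
  P3: blocked at chain node N ∈ conditioning set.
  P4: blocked at fork node N ∈ conditioning set.
{H, N} satisfies the backdoor criterion.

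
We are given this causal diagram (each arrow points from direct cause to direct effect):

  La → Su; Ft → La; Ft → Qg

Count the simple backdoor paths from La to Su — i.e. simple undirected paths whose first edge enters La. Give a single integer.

A backdoor path from La to Su is any simple undirected path whose first edge points into La (i.e. leaves La via a parent).
Parents of La: {Ft}.
No simple path from any parent of La reaches Su without revisiting La, so there are no backdoor paths.

0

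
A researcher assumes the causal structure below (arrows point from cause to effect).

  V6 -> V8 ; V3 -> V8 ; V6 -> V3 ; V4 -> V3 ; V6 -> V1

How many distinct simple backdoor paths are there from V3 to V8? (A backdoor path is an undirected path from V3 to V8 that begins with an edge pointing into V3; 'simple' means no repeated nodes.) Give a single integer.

1

A backdoor path from V3 to V8 is any simple undirected path whose first edge points into V3 (i.e. leaves V3 via a parent).
Parents of V3: {V4, V6}.
Enumerating:
  P1: V3 <- V6 -> V8
That exhausts the simple backdoor paths. Count: 1.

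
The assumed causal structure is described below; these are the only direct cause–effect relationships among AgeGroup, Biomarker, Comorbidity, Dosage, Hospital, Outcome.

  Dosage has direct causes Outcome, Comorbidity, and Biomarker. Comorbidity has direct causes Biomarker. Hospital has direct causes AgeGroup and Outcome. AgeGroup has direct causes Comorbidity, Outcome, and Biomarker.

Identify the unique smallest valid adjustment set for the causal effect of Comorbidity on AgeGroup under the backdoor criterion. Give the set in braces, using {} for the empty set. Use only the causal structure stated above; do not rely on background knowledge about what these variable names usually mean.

Variables eligible for adjustment (non-descendants of Comorbidity, excluding Comorbidity and AgeGroup): {Biomarker, Outcome}.
Backdoor paths from Comorbidity to AgeGroup:
  P1: Comorbidity <- Biomarker -> AgeGroup
  P2: Comorbidity <- Biomarker -> Dosage <- Outcome -> AgeGroup
  P3: Comorbidity <- Biomarker -> Dosage <- Outcome -> Hospital <- AgeGroup
The empty set is not sufficient: P1 (Comorbidity <- Biomarker -> AgeGroup) has no collider blocking it and no conditioned non-collider, so it is open.
Try {Biomarker}:
  P1: blocked at fork node Biomarker ∈ conditioning set.
  P2: blocked at fork node Biomarker ∈ conditioning set.
  P3: blocked at fork node Biomarker ∈ conditioning set.
{Biomarker} contains no descendant of Comorbidity and blocks every backdoor path.
No other singleton works — e.g. {Outcome} leaves P1 open — so {Biomarker} is the unique smallest valid adjustment set.

{Biomarker}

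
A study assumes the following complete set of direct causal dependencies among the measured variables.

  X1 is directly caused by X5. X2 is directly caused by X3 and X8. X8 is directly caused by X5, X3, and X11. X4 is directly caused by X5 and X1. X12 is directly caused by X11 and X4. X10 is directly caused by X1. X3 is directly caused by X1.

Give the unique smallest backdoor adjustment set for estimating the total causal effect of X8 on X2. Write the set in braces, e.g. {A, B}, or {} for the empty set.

{X3}

Variables eligible for adjustment (non-descendants of X8, excluding X8 and X2): {X1, X10, X11, X12, X3, X4, X5}.
Backdoor paths from X8 to X2:
  P1: X8 <- X5 -> X1 -> X3 -> X2
  P2: X8 <- X5 -> X4 <- X1 -> X3 -> X2
  P3: X8 <- X11 -> X12 <- X4 <- X5 -> X1 -> X3 -> X2
  P4: X8 <- X11 -> X12 <- X4 <- X1 -> X3 -> X2
  P5: X8 <- X3 -> X2
The empty set is not sufficient: P1 (X8 <- X5 -> X1 -> X3 -> X2) has no collider blocking it and no conditioned non-collider, so it is open.
Try {X3}:
  P1: blocked at chain node X3 ∈ conditioning set.
  P2: blocked at collider X4 (neither it nor any descendant is in the conditioning set).
  P3: blocked at collider X12 (neither it nor any descendant is in the conditioning set).
  P4: blocked at collider X12 (neither it nor any descendant is in the conditioning set).
  P5: blocked at fork node X3 ∈ conditioning set.
{X3} contains no descendant of X8 and blocks every backdoor path.
No other singleton works — e.g. {X5} leaves P5 open — so {X3} is the unique smallest valid adjustment set.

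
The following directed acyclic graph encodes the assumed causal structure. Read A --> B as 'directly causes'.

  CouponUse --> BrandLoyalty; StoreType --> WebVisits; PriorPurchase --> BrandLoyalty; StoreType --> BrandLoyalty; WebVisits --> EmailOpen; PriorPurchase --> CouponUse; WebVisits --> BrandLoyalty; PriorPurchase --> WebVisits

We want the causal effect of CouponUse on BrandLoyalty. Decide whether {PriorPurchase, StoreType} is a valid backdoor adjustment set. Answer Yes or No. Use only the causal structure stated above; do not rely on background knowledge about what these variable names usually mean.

Backdoor paths from CouponUse to BrandLoyalty (paths whose first edge points into CouponUse):
  P1: CouponUse <- PriorPurchase -> WebVisits <- StoreType -> BrandLoyalty
  P2: CouponUse <- PriorPurchase -> WebVisits -> BrandLoyalty
  P3: CouponUse <- PriorPurchase -> BrandLoyalty
Condition 1 (no descendant of CouponUse in the set): holds — descendants of CouponUse are {BrandLoyalty}; none are in {PriorPurchase, StoreType}.
Condition 2 (every backdoor path blocked by {PriorPurchase, StoreType}):
  P1: blocked at fork node PriorPurchase ∈ conditioning set.
  P2: blocked at fork node PriorPurchase ∈ conditioning set.
  P3: blocked at fork node PriorPurchase ∈ conditioning set.
{PriorPurchase, StoreType} satisfies the backdoor criterion.

Yes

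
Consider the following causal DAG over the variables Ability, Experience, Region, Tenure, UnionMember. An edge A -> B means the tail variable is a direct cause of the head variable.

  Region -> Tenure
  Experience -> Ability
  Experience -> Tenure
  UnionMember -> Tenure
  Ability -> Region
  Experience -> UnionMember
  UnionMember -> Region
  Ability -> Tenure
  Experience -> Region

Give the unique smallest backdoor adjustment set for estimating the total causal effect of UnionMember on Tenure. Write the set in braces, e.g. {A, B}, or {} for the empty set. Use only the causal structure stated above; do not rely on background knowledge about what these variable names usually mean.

Variables eligible for adjustment (non-descendants of UnionMember, excluding UnionMember and Tenure): {Ability, Experience}.
Backdoor paths from UnionMember to Tenure:
  P1: UnionMember <- Experience -> Ability -> Region -> Tenure
  P2: UnionMember <- Experience -> Ability -> Tenure
  P3: UnionMember <- Experience -> Region <- Ability -> Tenure
  P4: UnionMember <- Experience -> Region -> Tenure
  P5: UnionMember <- Experience -> Tenure
The empty set is not sufficient: P1 (UnionMember <- Experience -> Ability -> Region -> Tenure) has no collider blocking it and no conditioned non-collider, so it is open.
Try {Experience}:
  P1: blocked at fork node Experience ∈ conditioning set.
  P2: blocked at fork node Experience ∈ conditioning set.
  P3: blocked at fork node Experience ∈ conditioning set.
  P4: blocked at fork node Experience ∈ conditioning set.
  P5: blocked at fork node Experience ∈ conditioning set.
{Experience} contains no descendant of UnionMember and blocks every backdoor path.
No other singleton works — e.g. {Ability} leaves P4 open — so {Experience} is the unique smallest valid adjustment set.

{Experience}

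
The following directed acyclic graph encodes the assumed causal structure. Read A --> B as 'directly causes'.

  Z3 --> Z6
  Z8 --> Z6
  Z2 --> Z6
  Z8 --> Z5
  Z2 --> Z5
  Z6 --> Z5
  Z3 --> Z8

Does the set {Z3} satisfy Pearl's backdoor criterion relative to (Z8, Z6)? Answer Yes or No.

Yes

Backdoor paths from Z8 to Z6 (paths whose first edge points into Z8):
  P1: Z8 <- Z3 -> Z6
Condition 1 (no descendant of Z8 in the set): holds — descendants of Z8 are {Z5, Z6}; none are in {Z3}.
Condition 2 (every backdoor path blocked by {Z3}):
  P1: blocked at fork node Z3 ∈ conditioning set.
{Z3} satisfies the backdoor criterion.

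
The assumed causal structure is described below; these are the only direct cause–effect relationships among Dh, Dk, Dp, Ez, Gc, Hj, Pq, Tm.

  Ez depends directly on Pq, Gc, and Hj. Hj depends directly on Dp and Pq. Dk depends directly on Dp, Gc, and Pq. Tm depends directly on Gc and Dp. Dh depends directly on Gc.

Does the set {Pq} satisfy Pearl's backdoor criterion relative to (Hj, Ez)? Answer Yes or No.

Backdoor paths from Hj to Ez (paths whose first edge points into Hj):
  P1: Hj <- Dp -> Tm <- Gc -> Ez
  P2: Hj <- Dp -> Tm <- Gc -> Dk <- Pq -> Ez
  P3: Hj <- Dp -> Dk <- Gc -> Ez
  P4: Hj <- Dp -> Dk <- Pq -> Ez
  P5: Hj <- Pq -> Ez
  P6: Hj <- Pq -> Dk <- Gc -> Ez
  P7: Hj <- Pq -> Dk <- Dp -> Tm <- Gc -> Ez
Condition 1 (no descendant of Hj in the set): holds — descendants of Hj are {Ez}; none are in {Pq}.
Condition 2 (every backdoor path blocked by {Pq}):
  P1: blocked at collider Tm (neither it nor any descendant is in the conditioning set).
  P2: blocked at collider Tm (neither it nor any descendant is in the conditioning set).
  P3: blocked at collider Dk (neither it nor any descendant is in the conditioning set).
  P4: blocked at collider Dk (neither it nor any descendant is in the conditioning set).
  P5: blocked at fork node Pq ∈ conditioning set.
  P6: blocked at fork node Pq ∈ conditioning set.
  P7: blocked at fork node Pq ∈ conditioning set.
{Pq} satisfies the backdoor criterion.

Yes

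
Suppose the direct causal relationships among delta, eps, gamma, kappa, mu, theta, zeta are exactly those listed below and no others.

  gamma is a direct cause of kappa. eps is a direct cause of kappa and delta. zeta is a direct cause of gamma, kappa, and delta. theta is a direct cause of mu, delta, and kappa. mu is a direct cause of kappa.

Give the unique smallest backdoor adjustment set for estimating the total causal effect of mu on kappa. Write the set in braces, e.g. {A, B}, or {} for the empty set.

Variables eligible for adjustment (non-descendants of mu, excluding mu and kappa): {delta, eps, gamma, theta, zeta}.
Backdoor paths from mu to kappa:
  P1: mu <- theta -> delta <- zeta -> gamma -> kappa
  P2: mu <- theta -> delta <- zeta -> kappa
  P3: mu <- theta -> delta <- eps -> kappa
  P4: mu <- theta -> kappa
The empty set is not sufficient: P4 (mu <- theta -> kappa) has no collider blocking it and no conditioned non-collider, so it is open.
Try {theta}:
  P1: blocked at fork node theta ∈ conditioning set.
  P2: blocked at fork node theta ∈ conditioning set.
  P3: blocked at fork node theta ∈ conditioning set.
  P4: blocked at fork node theta ∈ conditioning set.
{theta} contains no descendant of mu and blocks every backdoor path.
No other singleton works — e.g. {zeta} leaves P4 open — so {theta} is the unique smallest valid adjustment set.

{theta}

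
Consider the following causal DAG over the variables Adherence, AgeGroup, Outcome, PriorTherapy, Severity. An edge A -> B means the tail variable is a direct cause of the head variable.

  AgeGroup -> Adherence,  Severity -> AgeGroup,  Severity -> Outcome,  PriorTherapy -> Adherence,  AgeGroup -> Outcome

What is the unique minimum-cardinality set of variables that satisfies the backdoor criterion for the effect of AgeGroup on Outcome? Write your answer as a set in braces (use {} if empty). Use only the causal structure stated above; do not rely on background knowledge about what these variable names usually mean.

Variables eligible for adjustment (non-descendants of AgeGroup, excluding AgeGroup and Outcome): {PriorTherapy, Severity}.
Backdoor paths from AgeGroup to Outcome:
  P1: AgeGroup <- Severity -> Outcome
The empty set is not sufficient: P1 (AgeGroup <- Severity -> Outcome) has no collider blocking it and no conditioned non-collider, so it is open.
Try {Severity}:
  P1: blocked at fork node Severity ∈ conditioning set.
{Severity} contains no descendant of AgeGroup and blocks every backdoor path.
No other singleton works — e.g. {PriorTherapy} leaves P1 open — so {Severity} is the unique smallest valid adjustment set.

{Severity}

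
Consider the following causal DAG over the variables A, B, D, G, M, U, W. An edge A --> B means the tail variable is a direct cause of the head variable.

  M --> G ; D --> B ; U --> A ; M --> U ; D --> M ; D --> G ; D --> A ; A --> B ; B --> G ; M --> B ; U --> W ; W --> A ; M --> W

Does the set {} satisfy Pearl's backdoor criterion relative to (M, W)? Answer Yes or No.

Backdoor paths from M to W (paths whose first edge points into M):
  P1: M <- D -> A <- U -> W
  P2: M <- D -> A <- W
  P3: M <- D -> B <- A <- U -> W
  P4: M <- D -> B <- A <- W
  P5: M <- D -> G <- B <- A <- U -> W
  P6: M <- D -> G <- B <- A <- W
Condition 1 (no descendant of M in the set): holds — descendants of M are {A, B, G, U, W}; none are in {}.
Condition 2 (every backdoor path blocked by {}):
  P1: blocked at collider A (neither it nor any descendant is in the conditioning set).
  P2: blocked at collider A (neither it nor any descendant is in the conditioning set).
  P3: blocked at collider B (neither it nor any descendant is in the conditioning set).
  P4: blocked at collider B (neither it nor any descendant is in the conditioning set).
  P5: blocked at collider G (neither it nor any descendant is in the conditioning set).
  P6: blocked at collider G (neither it nor any descendant is in the conditioning set).
{} satisfies the backdoor criterion.

Yes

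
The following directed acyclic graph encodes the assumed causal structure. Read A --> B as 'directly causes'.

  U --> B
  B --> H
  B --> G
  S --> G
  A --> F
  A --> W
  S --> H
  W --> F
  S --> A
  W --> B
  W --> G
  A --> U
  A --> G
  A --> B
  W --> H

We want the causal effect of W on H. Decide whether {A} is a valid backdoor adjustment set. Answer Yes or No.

Backdoor paths from W to H (paths whose first edge points into W):
  P1: W <- A <- S -> H
  P2: W <- A <- S -> G <- B -> H
  P3: W <- A -> U -> B -> H
  P4: W <- A -> U -> B -> G <- S -> H
  P5: W <- A -> B -> H
  P6: W <- A -> B -> G <- S -> H
  P7: W <- A -> G <- S -> H
  P8: W <- A -> G <- B -> H
Condition 1 (no descendant of W in the set): holds — descendants of W are {B, F, G, H}; none are in {A}.
Condition 2 (every backdoor path blocked by {A}):
  P1: blocked at chain node A ∈ conditioning set.
  P2: blocked at chain node A ∈ conditioning set.
  P3: blocked at fork node A ∈ conditioning set.
  P4: blocked at fork node A ∈ conditioning set.
  P5: blocked at fork node A ∈ conditioning set.
  P6: blocked at fork node A ∈ conditioning set.
  P7: blocked at fork node A ∈ conditioning set.
  P8: blocked at fork node A ∈ conditioning set.
{A} satisfies the backdoor criterion.

Yes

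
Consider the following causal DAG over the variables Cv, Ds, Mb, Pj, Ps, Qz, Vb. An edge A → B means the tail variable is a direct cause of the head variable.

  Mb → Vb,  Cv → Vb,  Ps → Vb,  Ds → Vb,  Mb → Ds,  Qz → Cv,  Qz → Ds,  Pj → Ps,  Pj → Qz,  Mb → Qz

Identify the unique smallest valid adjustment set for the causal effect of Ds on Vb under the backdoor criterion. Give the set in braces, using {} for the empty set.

Variables eligible for adjustment (non-descendants of Ds, excluding Ds and Vb): {Cv, Mb, Pj, Ps, Qz}.
Backdoor paths from Ds to Vb:
  P1: Ds <- Mb -> Qz <- Pj -> Ps -> Vb
  P2: Ds <- Mb -> Qz -> Cv -> Vb
  P3: Ds <- Mb -> Vb
  P4: Ds <- Qz <- Pj -> Ps -> Vb
  P5: Ds <- Qz <- Mb -> Vb
  P6: Ds <- Qz -> Cv -> Vb
The empty set is not sufficient: P2 (Ds <- Mb -> Qz -> Cv -> Vb) has no collider blocking it and no conditioned non-collider, so it is open.
Try {Mb, Qz}:
  P1: blocked at fork node Mb ∈ conditioning set.
  P2: blocked at fork node Mb ∈ conditioning set.
  P3: blocked at fork node Mb ∈ conditioning set.
  P4: blocked at chain node Qz ∈ conditioning set.
  P5: blocked at chain node Qz ∈ conditioning set.
  P6: blocked at fork node Qz ∈ conditioning set.
{Mb, Qz} contains no descendant of Ds and blocks every backdoor path.
Every element of {Mb, Qz} is needed (dropping Mb leaves P1 open; dropping Qz leaves P4 open), so no proper subset is valid.
Among all size-2 subsets of the eligible variables, only {Mb, Qz} blocks every backdoor path, so it is the unique smallest valid adjustment set.

{Mb, Qz}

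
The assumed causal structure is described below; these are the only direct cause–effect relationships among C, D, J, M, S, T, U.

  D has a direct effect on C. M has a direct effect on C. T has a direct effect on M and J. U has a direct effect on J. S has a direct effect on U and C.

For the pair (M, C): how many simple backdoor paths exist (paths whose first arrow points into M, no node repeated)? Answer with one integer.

A backdoor path from M to C is any simple undirected path whose first edge points into M (i.e. leaves M via a parent).
Parents of M: {T}.
Enumerating:
  P1: M <- T -> J <- U <- S -> C
That exhausts the simple backdoor paths. Count: 1.

1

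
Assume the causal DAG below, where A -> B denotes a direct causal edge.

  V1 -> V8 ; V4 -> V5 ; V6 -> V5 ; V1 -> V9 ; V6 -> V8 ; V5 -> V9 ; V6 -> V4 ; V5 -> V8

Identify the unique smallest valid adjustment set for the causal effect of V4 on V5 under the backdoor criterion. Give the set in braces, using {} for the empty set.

{V6}

Variables eligible for adjustment (non-descendants of V4, excluding V4 and V5): {V1, V6}.
Backdoor paths from V4 to V5:
  P1: V4 <- V6 -> V5
  P2: V4 <- V6 -> V8 <- V1 -> V9 <- V5
  P3: V4 <- V6 -> V8 <- V5
The empty set is not sufficient: P1 (V4 <- V6 -> V5) has no collider blocking it and no conditioned non-collider, so it is open.
Try {V6}:
  P1: blocked at fork node V6 ∈ conditioning set.
  P2: blocked at fork node V6 ∈ conditioning set.
  P3: blocked at fork node V6 ∈ conditioning set.
{V6} contains no descendant of V4 and blocks every backdoor path.
No other singleton works — e.g. {V1} leaves P1 open — so {V6} is the unique smallest valid adjustment set.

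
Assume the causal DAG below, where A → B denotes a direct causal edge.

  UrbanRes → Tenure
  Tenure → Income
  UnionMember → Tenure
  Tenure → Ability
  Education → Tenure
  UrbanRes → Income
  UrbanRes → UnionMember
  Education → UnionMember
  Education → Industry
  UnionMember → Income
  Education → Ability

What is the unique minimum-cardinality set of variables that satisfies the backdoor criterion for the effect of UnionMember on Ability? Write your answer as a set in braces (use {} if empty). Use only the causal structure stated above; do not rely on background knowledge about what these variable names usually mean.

Variables eligible for adjustment (non-descendants of UnionMember, excluding UnionMember and Ability): {Education, Industry, UrbanRes}.
Backdoor paths from UnionMember to Ability:
  P1: UnionMember <- UrbanRes -> Tenure <- Education -> Ability
  P2: UnionMember <- UrbanRes -> Tenure -> Ability
  P3: UnionMember <- UrbanRes -> Income <- Tenure <- Education -> Ability
  P4: UnionMember <- UrbanRes -> Income <- Tenure -> Ability
  P5: UnionMember <- Education -> Tenure -> Ability
  P6: UnionMember <- Education -> Ability
The empty set is not sufficient: P2 (UnionMember <- UrbanRes -> Tenure -> Ability) has no collider blocking it and no conditioned non-collider, so it is open.
Try {Education, UrbanRes}:
  P1: blocked at fork node UrbanRes ∈ conditioning set.
  P2: blocked at fork node UrbanRes ∈ conditioning set.
  P3: blocked at fork node UrbanRes ∈ conditioning set.
  P4: blocked at fork node UrbanRes ∈ conditioning set.
  P5: blocked at fork node Education ∈ conditioning set.
  P6: blocked at fork node Education ∈ conditioning set.
{Education, UrbanRes} contains no descendant of UnionMember and blocks every backdoor path.
Every element of {Education, UrbanRes} is needed (dropping Education leaves P5 open; dropping UrbanRes leaves P2 open), so no proper subset is valid.
Among all size-2 subsets of the eligible variables, only {Education, UrbanRes} blocks every backdoor path, so it is the unique smallest valid adjustment set.

{Education, UrbanRes}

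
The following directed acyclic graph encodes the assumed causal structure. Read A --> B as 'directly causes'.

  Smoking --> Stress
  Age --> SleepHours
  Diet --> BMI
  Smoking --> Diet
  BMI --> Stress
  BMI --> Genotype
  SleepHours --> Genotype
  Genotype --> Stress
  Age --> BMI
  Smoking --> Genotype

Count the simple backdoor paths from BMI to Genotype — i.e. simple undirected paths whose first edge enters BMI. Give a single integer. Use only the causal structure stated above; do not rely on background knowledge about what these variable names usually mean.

A backdoor path from BMI to Genotype is any simple undirected path whose first edge points into BMI (i.e. leaves BMI via a parent).
Parents of BMI: {Age, Diet}.
Enumerating:
  P1: BMI <- Age -> SleepHours -> Genotype
  P2: BMI <- Diet <- Smoking -> Genotype
  P3: BMI <- Diet <- Smoking -> Stress <- Genotype
That exhausts the simple backdoor paths. Count: 3.

3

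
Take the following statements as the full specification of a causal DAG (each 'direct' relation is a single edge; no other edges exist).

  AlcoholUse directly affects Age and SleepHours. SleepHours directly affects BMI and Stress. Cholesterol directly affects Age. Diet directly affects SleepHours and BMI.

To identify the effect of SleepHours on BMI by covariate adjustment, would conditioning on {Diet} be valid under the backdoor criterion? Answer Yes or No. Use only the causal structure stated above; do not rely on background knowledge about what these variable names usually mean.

Yes

Backdoor paths from SleepHours to BMI (paths whose first edge points into SleepHours):
  P1: SleepHours <- Diet -> BMI
Condition 1 (no descendant of SleepHours in the set): holds — descendants of SleepHours are {BMI, Stress}; none are in {Diet}.
Condition 2 (every backdoor path blocked by {Diet}):
  P1: blocked at fork node Diet ∈ conditioning set.
{Diet} satisfies the backdoor criterion.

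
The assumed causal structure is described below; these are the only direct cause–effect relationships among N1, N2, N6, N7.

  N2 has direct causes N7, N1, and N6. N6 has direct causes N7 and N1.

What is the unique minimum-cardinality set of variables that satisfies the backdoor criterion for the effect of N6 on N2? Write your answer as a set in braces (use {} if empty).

{N1, N7}

Variables eligible for adjustment (non-descendants of N6, excluding N6 and N2): {N1, N7}.
Backdoor paths from N6 to N2:
  P1: N6 <- N7 -> N2
  P2: N6 <- N1 -> N2
The empty set is not sufficient: P1 (N6 <- N7 -> N2) has no collider blocking it and no conditioned non-collider, so it is open.
Try {N1, N7}:
  P1: blocked at fork node N7 ∈ conditioning set.
  P2: blocked at fork node N1 ∈ conditioning set.
{N1, N7} contains no descendant of N6 and blocks every backdoor path.
Every element of {N1, N7} is needed (dropping N1 leaves P2 open; dropping N7 leaves P1 open), so no proper subset is valid.
Among all size-2 subsets of the eligible variables, only {N1, N7} blocks every backdoor path, so it is the unique smallest valid adjustment set.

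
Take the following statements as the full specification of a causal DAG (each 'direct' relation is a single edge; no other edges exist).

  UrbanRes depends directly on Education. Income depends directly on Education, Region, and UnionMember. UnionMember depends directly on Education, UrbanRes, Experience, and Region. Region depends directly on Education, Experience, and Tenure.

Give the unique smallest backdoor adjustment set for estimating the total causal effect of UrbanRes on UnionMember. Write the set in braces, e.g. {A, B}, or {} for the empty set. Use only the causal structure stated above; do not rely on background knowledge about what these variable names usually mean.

Variables eligible for adjustment (non-descendants of UrbanRes, excluding UrbanRes and UnionMember): {Education, Experience, Region, Tenure}.
Backdoor paths from UrbanRes to UnionMember:
  P1: UrbanRes <- Education -> Region <- Experience -> UnionMember
  P2: UrbanRes <- Education -> Region -> UnionMember
  P3: UrbanRes <- Education -> Region -> Income <- UnionMember
  P4: UrbanRes <- Education -> UnionMember
  P5: UrbanRes <- Education -> Income <- Region <- Experience -> UnionMember
  P6: UrbanRes <- Education -> Income <- Region -> UnionMember
  P7: UrbanRes <- Education -> Income <- UnionMember
The empty set is not sufficient: P2 (UrbanRes <- Education -> Region -> UnionMember) has no collider blocking it and no conditioned non-collider, so it is open.
Try {Education}:
  P1: blocked at fork node Education ∈ conditioning set.
  P2: blocked at fork node Education ∈ conditioning set.
  P3: blocked at fork node Education ∈ conditioning set.
  P4: blocked at fork node Education ∈ conditioning set.
  P5: blocked at fork node Education ∈ conditioning set.
  P6: blocked at fork node Education ∈ conditioning set.
  P7: blocked at fork node Education ∈ conditioning set.
{Education} contains no descendant of UrbanRes and blocks every backdoor path.
No other singleton works — e.g. {Experience} leaves P2 open — so {Education} is the unique smallest valid adjustment set.

{Education}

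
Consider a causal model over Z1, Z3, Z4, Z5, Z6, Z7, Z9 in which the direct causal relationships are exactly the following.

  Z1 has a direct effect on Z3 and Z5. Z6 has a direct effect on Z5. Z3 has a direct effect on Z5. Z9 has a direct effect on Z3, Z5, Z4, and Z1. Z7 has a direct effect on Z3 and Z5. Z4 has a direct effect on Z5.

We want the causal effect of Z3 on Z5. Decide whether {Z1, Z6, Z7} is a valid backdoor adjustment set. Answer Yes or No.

Backdoor paths from Z3 to Z5 (paths whose first edge points into Z3):
  P1: Z3 <- Z9 -> Z1 -> Z5
  P2: Z3 <- Z9 -> Z4 -> Z5
  P3: Z3 <- Z9 -> Z5
  P4: Z3 <- Z7 -> Z5
  P5: Z3 <- Z1 <- Z9 -> Z4 -> Z5
  P6: Z3 <- Z1 <- Z9 -> Z5
  P7: Z3 <- Z1 -> Z5
Condition 1 (no descendant of Z3 in the set): holds — descendants of Z3 are {Z5}; none are in {Z1, Z6, Z7}.
Condition 2 (every backdoor path blocked by {Z1, Z6, Z7}):
  P1: blocked at chain node Z1 ∈ conditioning set.
  P2: open — no interior node is in the conditioning set.
  P3: open — no interior node is in the conditioning set.
  P4: blocked at fork node Z7 ∈ conditioning set.
  P5: blocked at chain node Z1 ∈ conditioning set.
  P6: blocked at chain node Z1 ∈ conditioning set.
  P7: blocked at fork node Z1 ∈ conditioning set.
{Z1, Z6, Z7} does not satisfy the backdoor criterion.

No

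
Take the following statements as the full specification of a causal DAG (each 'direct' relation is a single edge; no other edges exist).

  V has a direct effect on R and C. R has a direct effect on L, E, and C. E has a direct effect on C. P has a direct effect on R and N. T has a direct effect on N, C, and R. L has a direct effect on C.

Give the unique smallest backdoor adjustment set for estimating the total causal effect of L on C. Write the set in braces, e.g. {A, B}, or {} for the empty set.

Variables eligible for adjustment (non-descendants of L, excluding L and C): {E, N, P, R, T, V}.
Backdoor paths from L to C:
  P1: L <- R <- V -> C
  P2: L <- R <- T -> C
  P3: L <- R <- P -> N <- T -> C
  P4: L <- R -> E -> C
  P5: L <- R -> C
The empty set is not sufficient: P1 (L <- R <- V -> C) has no collider blocking it and no conditioned non-collider, so it is open.
Try {R}:
  P1: blocked at chain node R ∈ conditioning set.
  P2: blocked at chain node R ∈ conditioning set.
  P3: blocked at chain node R ∈ conditioning set.
  P4: blocked at fork node R ∈ conditioning set.
  P5: blocked at fork node R ∈ conditioning set.
{R} contains no descendant of L and blocks every backdoor path.
No other singleton works — e.g. {V} leaves P2 open — so {R} is the unique smallest valid adjustment set.

{R}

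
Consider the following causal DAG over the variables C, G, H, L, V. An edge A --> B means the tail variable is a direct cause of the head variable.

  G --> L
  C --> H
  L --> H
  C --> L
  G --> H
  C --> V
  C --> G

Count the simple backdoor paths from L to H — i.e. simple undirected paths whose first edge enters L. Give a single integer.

4

A backdoor path from L to H is any simple undirected path whose first edge points into L (i.e. leaves L via a parent).
Parents of L: {C, G}.
Enumerating:
  P1: L <- C -> G -> H
  P2: L <- C -> H
  P3: L <- G <- C -> H
  P4: L <- G -> H
That exhausts the simple backdoor paths. Count: 4.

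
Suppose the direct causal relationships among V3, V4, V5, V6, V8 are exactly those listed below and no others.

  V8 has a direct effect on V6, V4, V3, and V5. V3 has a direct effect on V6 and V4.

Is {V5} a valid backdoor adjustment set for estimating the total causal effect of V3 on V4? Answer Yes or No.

Backdoor paths from V3 to V4 (paths whose first edge points into V3):
  P1: V3 <- V8 -> V4
Condition 1 (no descendant of V3 in the set): holds — descendants of V3 are {V4, V6}; none are in {V5}.
Condition 2 (every backdoor path blocked by {V5}):
  P1: open — no interior node is in the conditioning set.
{V5} does not satisfy the backdoor criterion.

No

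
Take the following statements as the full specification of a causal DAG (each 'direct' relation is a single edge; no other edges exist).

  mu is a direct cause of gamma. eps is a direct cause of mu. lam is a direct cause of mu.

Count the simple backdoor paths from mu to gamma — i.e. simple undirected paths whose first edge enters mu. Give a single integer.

A backdoor path from mu to gamma is any simple undirected path whose first edge points into mu (i.e. leaves mu via a parent).
Parents of mu: {eps, lam}.
No simple path from any parent of mu reaches gamma without revisiting mu, so there are no backdoor paths.

0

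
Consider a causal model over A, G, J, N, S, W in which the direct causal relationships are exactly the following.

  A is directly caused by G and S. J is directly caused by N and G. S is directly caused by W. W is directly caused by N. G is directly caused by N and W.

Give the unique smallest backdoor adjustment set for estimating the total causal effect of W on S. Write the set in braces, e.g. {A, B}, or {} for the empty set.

{}

Variables eligible for adjustment (non-descendants of W, excluding W and S): {N}.
Backdoor paths from W to S:
  P1: W <- N -> G -> A <- S
  P2: W <- N -> J <- G -> A <- S
Each backdoor path contains an unconditioned collider, so every path is already blocked with the empty conditioning set:
  P1: blocked at collider A (neither it nor any descendant is in the conditioning set).
  P2: blocked at collider J (neither it nor any descendant is in the conditioning set).
The empty set is therefore the unique smallest valid set.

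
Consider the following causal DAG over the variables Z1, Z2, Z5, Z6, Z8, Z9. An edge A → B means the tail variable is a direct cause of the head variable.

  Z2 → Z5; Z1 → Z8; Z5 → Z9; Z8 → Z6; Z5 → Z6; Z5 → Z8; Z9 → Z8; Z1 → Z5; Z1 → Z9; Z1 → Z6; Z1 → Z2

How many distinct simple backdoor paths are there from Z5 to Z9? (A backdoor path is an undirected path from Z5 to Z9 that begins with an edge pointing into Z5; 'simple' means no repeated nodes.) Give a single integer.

6

A backdoor path from Z5 to Z9 is any simple undirected path whose first edge points into Z5 (i.e. leaves Z5 via a parent).
Parents of Z5: {Z1, Z2}.
Enumerating:
  P1: Z5 <- Z1 -> Z9
  P2: Z5 <- Z1 -> Z8 <- Z9
  P3: Z5 <- Z1 -> Z6 <- Z8 <- Z9
  P4: Z5 <- Z2 <- Z1 -> Z9
  P5: Z5 <- Z2 <- Z1 -> Z8 <- Z9
  P6: Z5 <- Z2 <- Z1 -> Z6 <- Z8 <- Z9
That exhausts the simple backdoor paths. Count: 6.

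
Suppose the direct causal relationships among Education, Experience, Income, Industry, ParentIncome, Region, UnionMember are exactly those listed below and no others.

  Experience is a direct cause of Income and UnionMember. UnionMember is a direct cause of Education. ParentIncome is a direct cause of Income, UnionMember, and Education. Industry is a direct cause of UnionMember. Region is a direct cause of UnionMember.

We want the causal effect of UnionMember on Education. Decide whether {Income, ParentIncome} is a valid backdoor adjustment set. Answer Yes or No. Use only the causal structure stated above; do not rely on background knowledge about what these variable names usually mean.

Yes

Backdoor paths from UnionMember to Education (paths whose first edge points into UnionMember):
  P1: UnionMember <- Experience -> Income <- ParentIncome -> Education
  P2: UnionMember <- ParentIncome -> Education
Condition 1 (no descendant of UnionMember in the set): holds — descendants of UnionMember are {Education}; none are in {Income, ParentIncome}.
Condition 2 (every backdoor path blocked by {Income, ParentIncome}):
  P1: blocked at fork node ParentIncome ∈ conditioning set.
  P2: blocked at fork node ParentIncome ∈ conditioning set.
{Income, ParentIncome} satisfies the backdoor criterion.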